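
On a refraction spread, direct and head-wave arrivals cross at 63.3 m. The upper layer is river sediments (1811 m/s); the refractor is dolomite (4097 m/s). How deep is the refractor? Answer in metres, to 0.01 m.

x_cross = 2h·√((V₂+V₁)/(V₂−V₁)) → h = x_cross / (2·√((V₂+V₁)/(V₂−V₁))).
√((V₂+V₁)/(V₂−V₁)) = √((4097+1811)/(4097−1811)) = 1.6076.
h = 63.3 / (2·1.6076) = 19.69 m.

19.69 m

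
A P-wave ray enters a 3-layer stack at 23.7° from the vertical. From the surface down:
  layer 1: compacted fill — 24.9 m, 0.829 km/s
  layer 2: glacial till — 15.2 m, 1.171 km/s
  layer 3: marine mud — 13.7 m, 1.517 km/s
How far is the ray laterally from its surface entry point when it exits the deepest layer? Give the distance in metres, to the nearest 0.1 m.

36.3 m

Apply Snell's law at each interface; in layer i the horizontal offset is hᵢ·tan θᵢ.
Layer 1: θ = 23.70°; offset = 24.9·tan 23.70° = 10.930 m.
Layer 2: sin θ = 1.171·sin 23.7°/0.829 = 0.5678, θ = 34.59°; offset = 15.2·tan 34.59° = 10.484 m.
Layer 3: sin θ = 1.517·sin 23.7°/0.829 = 0.7355, θ = 47.35°; offset = 13.7·tan 47.35° = 14.874 m.
Total horizontal offset = 36.288 m.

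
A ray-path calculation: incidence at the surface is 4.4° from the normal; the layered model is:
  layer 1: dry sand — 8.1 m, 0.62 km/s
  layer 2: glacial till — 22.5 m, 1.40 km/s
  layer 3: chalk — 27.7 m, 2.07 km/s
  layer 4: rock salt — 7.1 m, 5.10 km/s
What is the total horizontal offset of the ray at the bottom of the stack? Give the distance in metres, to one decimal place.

Ray parameter p = sin 4.4° / 0.62 km/s = 1.2374e-01 s/km.
Layer 1: θ = 4.40°; offset = 8.1·tan 4.40° = 0.623 m.
Layer 2: sin θ = p·1.40 = 0.1732 → θ = 9.98°; offset = 22.5·tan 9.98° = 3.958 m.
Layer 3: sin θ = p·2.07 = 0.2561 → θ = 14.84°; offset = 27.7·tan 14.84° = 7.340 m.
Layer 4: sin θ = p·5.10 = 0.6311 → θ = 39.13°; offset = 7.1·tan 39.13° = 5.776 m.
Total horizontal offset = 17.697 m.

17.7 m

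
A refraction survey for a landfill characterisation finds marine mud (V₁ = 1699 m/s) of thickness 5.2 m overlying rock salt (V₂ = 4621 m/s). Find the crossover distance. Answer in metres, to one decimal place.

θ_c = arcsin(1699/4621) = 21.57°, so cos θ_c = 0.9300 and tᵢ = 2h cos θ_c/V₁ = 0.0057 s.
At crossover x/V₁ = x/V₂ + tᵢ ⇒ x = tᵢ/(1/V₁ − 1/V₂) = 0.00569/(5.8858e-04 − 2.1640e-04) = 15.30 m.

15.3 m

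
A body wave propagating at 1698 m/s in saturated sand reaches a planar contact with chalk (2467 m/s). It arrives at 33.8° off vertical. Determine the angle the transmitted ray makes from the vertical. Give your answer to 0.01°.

sin θ₁/V₁ = sin θ₂/V₂ ⇒ sin θ₂ = 2467·sin 33.8°/1698 = 2467·0.5563/1698 = 0.8082.
θ₂ = arcsin 0.8082 = 53.92° from the normal.

53.92°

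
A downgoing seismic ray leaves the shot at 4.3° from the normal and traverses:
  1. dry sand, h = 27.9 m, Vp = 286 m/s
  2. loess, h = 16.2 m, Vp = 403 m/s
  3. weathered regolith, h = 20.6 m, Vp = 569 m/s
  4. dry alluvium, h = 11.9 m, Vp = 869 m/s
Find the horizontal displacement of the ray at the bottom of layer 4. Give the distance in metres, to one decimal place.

9.7 m

Apply Snell's law at each interface; in layer i the horizontal offset is hᵢ·tan θᵢ.
Layer 1: θ = 4.30°; offset = 27.9·tan 4.30° = 2.098 m.
Layer 2: sin θ = 403·sin 4.3°/286 = 0.1057, θ = 6.06°; offset = 16.2·tan 6.06° = 1.721 m.
Layer 3: sin θ = 569·sin 4.3°/286 = 0.1492, θ = 8.58°; offset = 20.6·tan 8.58° = 3.108 m.
Layer 4: sin θ = 869·sin 4.3°/286 = 0.2278, θ = 13.17°; offset = 11.9·tan 13.17° = 2.784 m.
Σ offsets = 9.711 m.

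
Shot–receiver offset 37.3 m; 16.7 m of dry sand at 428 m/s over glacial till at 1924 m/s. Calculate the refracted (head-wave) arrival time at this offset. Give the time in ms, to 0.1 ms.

95.5 ms

t = x/V₂ + 2h·√(V₂²−V₁²)/(V₁V₂).
√(V₂²−V₁²) = √(1924²−428²) = 1875.8 m/s; delay term = 2·16.7·1875.8/(428·1924) = 0.07608 s.
t = 37.3/1924 + 0.07608 = 0.09547 s.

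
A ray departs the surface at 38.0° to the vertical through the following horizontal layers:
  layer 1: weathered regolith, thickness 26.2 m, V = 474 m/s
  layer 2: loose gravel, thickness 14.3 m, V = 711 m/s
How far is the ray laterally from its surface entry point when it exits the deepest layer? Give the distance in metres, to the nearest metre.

p = sin θ₁/V₁ = sin 38.0°/474 = 1.2989e-03 s/m is conserved through the stack.
Layer 1: θ = 38.00°; offset = 26.2·tan 38.00° = 20.470 m.
Layer 2: sin θ = p·711 = 0.9235 → θ = 67.44°; offset = 14.3·tan 67.44° = 34.425 m.
Total horizontal offset = 54.894 m.

55 m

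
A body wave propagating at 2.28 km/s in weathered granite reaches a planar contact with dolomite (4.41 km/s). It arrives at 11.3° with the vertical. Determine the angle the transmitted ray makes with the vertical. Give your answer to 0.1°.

Snell's law: sin θ₂ = (V₂/V₁)·sin θ₁ = (4.41/2.28)·sin 11.3° = 0.3790.
θ₂ = sin⁻¹(0.3790) = 22.27° (from vertical).

22.3°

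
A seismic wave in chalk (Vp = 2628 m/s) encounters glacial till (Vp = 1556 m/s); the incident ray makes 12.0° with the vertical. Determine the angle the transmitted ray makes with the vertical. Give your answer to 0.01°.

sin θ₁/V₁ = sin θ₂/V₂ ⇒ sin θ₂ = 1556·sin 12.0°/2628 = 1556·0.2079/2628 = 0.1231.
θ₂ = sin⁻¹(0.1231) = 7.07° (from vertical).

7.07°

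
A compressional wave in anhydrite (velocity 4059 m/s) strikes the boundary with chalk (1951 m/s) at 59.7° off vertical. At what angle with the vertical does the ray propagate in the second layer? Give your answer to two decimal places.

Snell's law: sin θ₂ = (V₂/V₁)·sin θ₁ = (1951/4059)·sin 59.7° = 0.4150.
θ₂ = arcsin 0.4150 = 24.52° from the normal.

24.52°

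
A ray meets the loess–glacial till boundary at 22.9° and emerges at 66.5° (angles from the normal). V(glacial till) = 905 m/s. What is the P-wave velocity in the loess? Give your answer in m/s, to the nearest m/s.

384 m/s

sin 22.9° = 0.3891; sin 66.5° = 0.9171.
V₁ = V₂·(sin θ₁/sin θ₂) = 905·(0.3891/0.9171) = 384.01 m/s.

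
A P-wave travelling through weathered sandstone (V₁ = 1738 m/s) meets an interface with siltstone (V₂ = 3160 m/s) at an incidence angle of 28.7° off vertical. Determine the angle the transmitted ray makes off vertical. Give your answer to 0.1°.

Snell's law: sin θ₂ = (V₂/V₁)·sin θ₁ = (3160/1738)·sin 28.7° = 0.8731.
θ₂ = arcsin 0.8731 = 60.82° from the normal.

60.8°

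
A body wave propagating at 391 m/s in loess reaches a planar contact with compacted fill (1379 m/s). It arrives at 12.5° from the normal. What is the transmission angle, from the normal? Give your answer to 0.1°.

sin θ₁/V₁ = sin θ₂/V₂ ⇒ sin θ₂ = 1379·sin 12.5°/391 = 1379·0.2164/391 = 0.7634.
θ₂ = sin⁻¹(0.7634) = 49.76° (from vertical).

49.8°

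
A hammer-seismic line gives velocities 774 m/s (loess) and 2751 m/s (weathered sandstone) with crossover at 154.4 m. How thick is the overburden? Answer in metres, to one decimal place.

h = (x_cross/2)·√((V₂−V₁)/(V₂+V₁)).
(V₂−V₁)/(V₂+V₁) = (2751−774)/(2751+774) = 0.5609; √ = 0.7489.
h = (154.4/2)·0.7489 = 57.82 m.

57.8 m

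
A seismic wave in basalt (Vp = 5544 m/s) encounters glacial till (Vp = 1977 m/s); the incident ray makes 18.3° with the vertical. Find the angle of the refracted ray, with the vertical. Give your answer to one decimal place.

Snell's law: sin θ₂ = (V₂/V₁)·sin θ₁ = (1977/5544)·sin 18.3° = 0.1120.
θ₂ = sin⁻¹(0.1120) = 6.43° (from vertical).

6.4°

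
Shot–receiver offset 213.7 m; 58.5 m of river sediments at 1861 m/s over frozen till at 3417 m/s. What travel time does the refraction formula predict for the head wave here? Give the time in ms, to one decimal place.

115.3 ms

t = x/V₂ + 2h·√(V₂²−V₁²)/(V₁V₂).
√(V₂²−V₁²) = √(3417²−1861²) = 2865.8 m/s; delay term = 2·58.5·2865.8/(1861·3417) = 0.05273 s.
t = 213.7/3417 + 0.05273 = 0.11527 s.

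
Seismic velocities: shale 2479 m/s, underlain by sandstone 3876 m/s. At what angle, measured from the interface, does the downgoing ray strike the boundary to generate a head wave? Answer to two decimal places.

50.24°

At critical incidence the refracted ray runs along the interface (θ₂ = 90°), so sin θ_c = V₁/V₂.
θ_c = arcsin(2479/3876) = arcsin 0.6396 = 39.76°.
Measured from the interface: 90° − 39.76° = 50.24°.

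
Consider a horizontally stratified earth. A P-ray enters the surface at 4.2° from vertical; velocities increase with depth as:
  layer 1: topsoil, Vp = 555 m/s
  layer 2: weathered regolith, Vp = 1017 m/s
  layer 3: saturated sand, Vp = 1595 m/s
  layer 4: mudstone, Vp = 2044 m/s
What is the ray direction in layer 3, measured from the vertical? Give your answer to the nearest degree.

12°

Ray parameter p = sin 4.2° / 555 = 1.3196e-04 s/m.
sin θ_3 = p·V_3 = 1.3196e-04 × 1595 = 0.2105.
θ_3 = 12.15° from the vertical.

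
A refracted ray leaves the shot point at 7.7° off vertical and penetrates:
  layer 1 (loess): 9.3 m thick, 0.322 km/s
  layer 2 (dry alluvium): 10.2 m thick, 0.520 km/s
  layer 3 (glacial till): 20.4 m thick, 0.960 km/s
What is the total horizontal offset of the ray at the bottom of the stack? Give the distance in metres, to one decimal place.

Apply Snell's law at each interface; in layer i the horizontal offset is hᵢ·tan θᵢ.
Layer 1: θ = 7.70°; offset = 9.3·tan 7.70° = 1.257 m.
Layer 2: sin θ = 0.520·sin 7.7°/0.322 = 0.2164, θ = 12.50°; offset = 10.2·tan 12.50° = 2.261 m.
Layer 3: sin θ = 0.960·sin 7.7°/0.322 = 0.3995, θ = 23.54°; offset = 20.4·tan 23.54° = 8.889 m.
Σ offsets = 12.407 m.

12.4 m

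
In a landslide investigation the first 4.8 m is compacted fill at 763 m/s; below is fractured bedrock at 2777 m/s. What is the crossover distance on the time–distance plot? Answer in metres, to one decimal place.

x_cross = 2h·√((V₂+V₁)/(V₂−V₁)).
(V₂+V₁)/(V₂−V₁) = (2777+763)/(2777−763) = 1.7577; √ = 1.3258.
x_cross = 2·4.8·1.3258 = 12.73 m.

12.7 m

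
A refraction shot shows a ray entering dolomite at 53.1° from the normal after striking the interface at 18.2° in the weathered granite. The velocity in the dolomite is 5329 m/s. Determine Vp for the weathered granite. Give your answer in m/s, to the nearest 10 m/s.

2080 m/s

sin 18.2° = 0.3123; sin 53.1° = 0.7997.
V₁ = V₂·(sin θ₁/sin θ₂) = 5329·(0.3123/0.7997) = 2081.36 m/s.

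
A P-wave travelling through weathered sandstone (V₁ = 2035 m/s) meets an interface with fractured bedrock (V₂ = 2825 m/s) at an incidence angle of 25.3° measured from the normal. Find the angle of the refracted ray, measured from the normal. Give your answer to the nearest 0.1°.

36.4°

sin θ₁/V₁ = sin θ₂/V₂ ⇒ sin θ₂ = 2825·sin 25.3°/2035 = 2825·0.4274/2035 = 0.5933.
θ₂ = sin⁻¹(0.5933) = 36.39° (from vertical).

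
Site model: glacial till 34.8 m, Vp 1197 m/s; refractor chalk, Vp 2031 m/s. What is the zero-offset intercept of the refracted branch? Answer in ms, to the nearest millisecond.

tᵢ = 2h·√(V₂²−V₁²)/(V₁V₂).
√(V₂²−V₁²) = √(2031²−1197²) = 1640.8 m/s.
tᵢ = 2·34.8·1640.8/(1197·2031) = 0.04697 s.

47 ms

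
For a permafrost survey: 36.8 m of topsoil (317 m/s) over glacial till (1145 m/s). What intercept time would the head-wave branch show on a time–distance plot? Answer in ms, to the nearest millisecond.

223 ms

θ_c = arcsin(V₁/V₂) = arcsin(317/1145) = 16.07°; cos θ_c = 0.9609.
tᵢ = 2h·cos θ_c / V₁ = 2·36.8·0.9609 / 317 = 0.22310 s.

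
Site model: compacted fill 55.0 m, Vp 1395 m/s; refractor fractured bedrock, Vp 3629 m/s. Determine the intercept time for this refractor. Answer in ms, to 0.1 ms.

tᵢ = 2h·√(V₂²−V₁²)/(V₁V₂).
√(V₂²−V₁²) = √(3629²−1395²) = 3350.2 m/s.
tᵢ = 2·55.0·3350.2/(1395·3629) = 0.07279 s.

72.8 ms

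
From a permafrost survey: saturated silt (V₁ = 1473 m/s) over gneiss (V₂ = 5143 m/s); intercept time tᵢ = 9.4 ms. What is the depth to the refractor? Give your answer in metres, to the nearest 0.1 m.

θ_c = arcsin(1473/5143) = 16.64°; cos θ_c = 0.9581.
tᵢ = 2h cos θ_c/V₁ ⇒ h = tᵢ·V₁/(2 cos θ_c) = 0.0094·1473/(2·0.9581) = 7.23 m.

7.2 m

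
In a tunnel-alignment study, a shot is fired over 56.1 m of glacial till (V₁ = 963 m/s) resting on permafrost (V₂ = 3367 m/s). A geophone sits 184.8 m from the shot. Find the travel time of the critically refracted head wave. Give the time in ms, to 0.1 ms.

166.5 ms

t = x/V₂ + 2h·√(V₂²−V₁²)/(V₁V₂).
√(V₂²−V₁²) = √(3367²−963²) = 3226.3 m/s; delay term = 2·56.1·3226.3/(963·3367) = 0.11164 s.
t = 184.8/3367 + 0.11164 = 0.16653 s.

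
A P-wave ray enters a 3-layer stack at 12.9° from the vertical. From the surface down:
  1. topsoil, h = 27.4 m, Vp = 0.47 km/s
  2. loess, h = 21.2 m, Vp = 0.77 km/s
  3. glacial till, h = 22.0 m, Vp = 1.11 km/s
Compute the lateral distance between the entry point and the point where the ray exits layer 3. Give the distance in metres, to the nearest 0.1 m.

28.3 m

Apply Snell's law at each interface; in layer i the horizontal offset is hᵢ·tan θᵢ.
Layer 1: θ = 12.90°; offset = 27.4·tan 12.90° = 6.275 m.
Layer 2: sin θ = 0.77·sin 12.9°/0.47 = 0.3658, θ = 21.45°; offset = 21.2·tan 21.45° = 8.331 m.
Layer 3: sin θ = 1.11·sin 12.9°/0.47 = 0.5273, θ = 31.82°; offset = 22.0·tan 31.82° = 13.651 m.
Summing the layer offsets gives 28.258 m.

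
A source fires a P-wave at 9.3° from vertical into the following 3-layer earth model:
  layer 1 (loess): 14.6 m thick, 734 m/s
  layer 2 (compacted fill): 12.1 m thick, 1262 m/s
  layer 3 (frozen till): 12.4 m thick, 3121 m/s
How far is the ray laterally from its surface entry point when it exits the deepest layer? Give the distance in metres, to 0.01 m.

17.62 m

Ray parameter p = sin 9.3° / 734 m/s = 2.2017e-04 s/m.
Layer 1: θ = 9.30°; offset = 14.6·tan 9.30° = 2.3908 m.
Layer 2: sin θ = p·1262 = 0.2779 → θ = 16.13°; offset = 12.1·tan 16.13° = 3.4998 m.
Layer 3: sin θ = p·3121 = 0.6871 → θ = 43.40°; offset = 12.4·tan 43.40° = 11.7280 m.
Total horizontal offset = 17.6187 m.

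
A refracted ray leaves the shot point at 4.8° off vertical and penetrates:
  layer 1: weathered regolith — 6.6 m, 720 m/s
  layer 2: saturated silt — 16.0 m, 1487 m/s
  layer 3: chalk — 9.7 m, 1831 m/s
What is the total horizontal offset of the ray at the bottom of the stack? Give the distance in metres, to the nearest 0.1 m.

Ray parameter p = sin 4.8° / 720 m/s = 1.1622e-04 s/m.
Layer 1: θ = 4.80°; offset = 6.6·tan 4.80° = 0.554 m.
Layer 2: sin θ = p·1487 = 0.1728 → θ = 9.95°; offset = 16.0·tan 9.95° = 2.807 m.
Layer 3: sin θ = p·1831 = 0.2128 → θ = 12.29°; offset = 9.7·tan 12.29° = 2.113 m.
Total horizontal offset = 5.474 m.

5.5 m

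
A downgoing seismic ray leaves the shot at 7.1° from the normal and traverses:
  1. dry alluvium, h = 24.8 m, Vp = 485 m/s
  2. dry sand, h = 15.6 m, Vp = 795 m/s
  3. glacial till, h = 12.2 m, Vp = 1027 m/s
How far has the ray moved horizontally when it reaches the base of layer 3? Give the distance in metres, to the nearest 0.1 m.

9.6 m

Ray parameter p = sin 7.1° / 485 m/s = 2.5485e-04 s/m.
Layer 1: θ = 7.10°; offset = 24.8·tan 7.10° = 3.089 m.
Layer 2: sin θ = p·795 = 0.2026 → θ = 11.69°; offset = 15.6·tan 11.69° = 3.228 m.
Layer 3: sin θ = p·1027 = 0.2617 → θ = 15.17°; offset = 12.2·tan 15.17° = 3.308 m.
Total horizontal offset = 9.625 m.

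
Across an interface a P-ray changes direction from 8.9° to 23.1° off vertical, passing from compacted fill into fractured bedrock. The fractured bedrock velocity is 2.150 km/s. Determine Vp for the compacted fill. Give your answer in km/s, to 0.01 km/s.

0.85 km/s

sin 8.9° = 0.1547; sin 23.1° = 0.3923.
V₁ = V₂·(sin θ₁/sin θ₂) = 2.150·(0.1547/0.3923) = 0.85 km/s.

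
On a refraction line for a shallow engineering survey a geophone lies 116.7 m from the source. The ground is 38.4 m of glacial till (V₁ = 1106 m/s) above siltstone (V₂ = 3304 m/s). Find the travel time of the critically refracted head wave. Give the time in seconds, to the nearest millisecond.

θ_c = arcsin(V₁/V₂) = arcsin(1106/3304) = 19.56°, cos θ_c = 0.9423.
Intercept time tᵢ = 2h cos θ_c / V₁ = 2·38.4·0.9423/1106 = 0.06543 s.
t = x/V₂ + tᵢ = 116.7/3304 + 0.06543 = 0.10075 s.

0.101 s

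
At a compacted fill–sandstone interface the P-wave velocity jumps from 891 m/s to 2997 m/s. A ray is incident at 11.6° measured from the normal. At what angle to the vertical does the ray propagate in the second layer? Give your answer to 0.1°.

42.6°

sin θ₁/V₁ = sin θ₂/V₂ ⇒ sin θ₂ = 2997·sin 11.6°/891 = 2997·0.2011/891 = 0.6764.
θ₂ = arcsin 0.6764 = 42.56° from the normal.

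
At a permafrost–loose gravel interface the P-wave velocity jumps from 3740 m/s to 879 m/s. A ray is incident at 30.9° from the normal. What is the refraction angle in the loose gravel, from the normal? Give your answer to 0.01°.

sin θ₁/V₁ = sin θ₂/V₂ ⇒ sin θ₂ = 879·sin 30.9°/3740 = 879·0.5135/3740 = 0.1207.
θ₂ = arcsin 0.1207 = 6.93° from the normal.

6.93°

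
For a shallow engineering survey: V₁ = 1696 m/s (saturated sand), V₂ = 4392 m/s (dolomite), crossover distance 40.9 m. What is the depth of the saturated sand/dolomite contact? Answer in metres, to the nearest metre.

x_cross = 2h·√((V₂+V₁)/(V₂−V₁)) → h = x_cross / (2·√((V₂+V₁)/(V₂−V₁))).
√((V₂+V₁)/(V₂−V₁)) = √((4392+1696)/(4392−1696)) = 1.5027.
h = 40.9 / (2·1.5027) = 13.61 m.

14 m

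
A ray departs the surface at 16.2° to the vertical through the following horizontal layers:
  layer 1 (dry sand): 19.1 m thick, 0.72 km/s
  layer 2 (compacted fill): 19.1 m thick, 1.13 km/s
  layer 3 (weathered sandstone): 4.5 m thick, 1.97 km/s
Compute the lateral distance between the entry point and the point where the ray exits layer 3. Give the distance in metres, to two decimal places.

Ray parameter p = sin 16.2° / 0.72 km/s = 3.8749e-01 s/km.
Layer 1: θ = 16.20°; offset = 19.1·tan 16.20° = 5.5491 m.
Layer 2: sin θ = p·1.13 = 0.4379 → θ = 25.97°; offset = 19.1·tan 25.97° = 9.3023 m.
Layer 3: sin θ = p·1.97 = 0.7634 → θ = 49.76°; offset = 4.5·tan 49.76° = 5.3176 m.
Total horizontal offset = 20.1689 m.

20.17 m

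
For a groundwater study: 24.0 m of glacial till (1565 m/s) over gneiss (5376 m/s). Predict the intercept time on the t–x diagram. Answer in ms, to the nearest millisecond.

29 ms

tᵢ = 2h·√(V₂²−V₁²)/(V₁V₂).
√(V₂²−V₁²) = √(5376²−1565²) = 5143.2 m/s.
tᵢ = 2·24.0·5143.2/(1565·5376) = 0.02934 s.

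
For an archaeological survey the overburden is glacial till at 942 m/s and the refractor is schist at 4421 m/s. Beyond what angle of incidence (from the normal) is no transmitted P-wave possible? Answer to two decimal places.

At critical incidence the refracted ray runs along the interface (θ₂ = 90°), so sin θ_c = V₁/V₂.
θ_c = arcsin(942/4421) = arcsin 0.2131 = 12.30°.

12.30°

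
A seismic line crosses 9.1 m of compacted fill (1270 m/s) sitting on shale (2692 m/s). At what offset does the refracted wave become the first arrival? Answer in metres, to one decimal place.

30.4 m

x_cross = 2h·√((V₂+V₁)/(V₂−V₁)).
(V₂+V₁)/(V₂−V₁) = (2692+1270)/(2692−1270) = 2.7862; √ = 1.6692.
x_cross = 2·9.1·1.6692 = 30.38 m.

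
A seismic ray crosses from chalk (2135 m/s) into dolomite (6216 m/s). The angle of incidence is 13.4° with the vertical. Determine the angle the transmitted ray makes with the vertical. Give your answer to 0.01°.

42.43°

sin θ₁/V₁ = sin θ₂/V₂ ⇒ sin θ₂ = 6216·sin 13.4°/2135 = 6216·0.2317/2135 = 0.6747.
θ₂ = sin⁻¹(0.6747) = 42.43° (from vertical).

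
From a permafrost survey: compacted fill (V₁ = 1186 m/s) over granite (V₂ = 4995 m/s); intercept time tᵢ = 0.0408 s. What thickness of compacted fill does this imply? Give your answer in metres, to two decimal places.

θ_c = arcsin(1186/4995) = 13.74°; cos θ_c = 0.9714.
tᵢ = 2h cos θ_c/V₁ ⇒ h = tᵢ·V₁/(2 cos θ_c) = 0.0408·1186/(2·0.9714) = 24.91 m.

24.91 m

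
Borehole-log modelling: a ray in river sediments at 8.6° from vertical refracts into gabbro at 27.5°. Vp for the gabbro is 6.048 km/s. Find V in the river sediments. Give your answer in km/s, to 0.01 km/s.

Snell's law: sin 8.6°/V₁ = sin 27.5°/V₂.
V₁ = V₂·sin 8.6°/sin 27.5° = 6.048 × 0.3238 = 1.96 km/s.

1.96 km/s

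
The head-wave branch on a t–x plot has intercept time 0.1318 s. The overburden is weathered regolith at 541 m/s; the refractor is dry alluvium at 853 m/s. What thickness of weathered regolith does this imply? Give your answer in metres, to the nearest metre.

h = tᵢ·V₁·V₂ / (2·√(V₂²−V₁²)).
√(V₂²−V₁²) = √(853² − 541²) = 659.5 m/s.
h = 0.1318 s × 541 × 853 / (2 × 659.5) = 46.11 m.

46 m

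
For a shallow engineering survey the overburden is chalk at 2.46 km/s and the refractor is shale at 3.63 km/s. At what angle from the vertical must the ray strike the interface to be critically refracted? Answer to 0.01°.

Critical incidence: sin θ_c = V₁/V₂ = 2.46/3.63 = 0.6777.
θ_c = arcsin 0.6777 = 42.66°.

42.66°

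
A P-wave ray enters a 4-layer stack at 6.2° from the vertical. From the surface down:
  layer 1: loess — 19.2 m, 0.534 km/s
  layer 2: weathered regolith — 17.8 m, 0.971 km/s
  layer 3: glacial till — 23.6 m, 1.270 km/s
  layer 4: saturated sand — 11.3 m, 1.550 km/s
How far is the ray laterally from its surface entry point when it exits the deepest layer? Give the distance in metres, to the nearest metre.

16 m

p = sin θ₁/V₁ = sin 6.2°/0.534 = 2.0225e-01 s/km is conserved through the stack.
Layer 1: θ = 6.20°; offset = 19.2·tan 6.20° = 2.086 m.
Layer 2: sin θ = p·0.971 = 0.1964 → θ = 11.33°; offset = 17.8·tan 11.33° = 3.565 m.
Layer 3: sin θ = p·1.270 = 0.2569 → θ = 14.88°; offset = 23.6·tan 14.88° = 6.272 m.
Layer 4: sin θ = p·1.550 = 0.3135 → θ = 18.27°; offset = 11.3·tan 18.27° = 3.730 m.
Σ offsets = 15.653 m.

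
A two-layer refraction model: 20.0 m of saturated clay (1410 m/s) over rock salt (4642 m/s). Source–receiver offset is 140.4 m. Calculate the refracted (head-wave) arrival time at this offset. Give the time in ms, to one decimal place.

57.3 ms

t = x/V₂ + 2h·√(V₂²−V₁²)/(V₁V₂).
√(V₂²−V₁²) = √(4642²−1410²) = 4422.7 m/s; delay term = 2·20.0·4422.7/(1410·4642) = 0.02703 s.
t = 140.4/4642 + 0.02703 = 0.05727 s.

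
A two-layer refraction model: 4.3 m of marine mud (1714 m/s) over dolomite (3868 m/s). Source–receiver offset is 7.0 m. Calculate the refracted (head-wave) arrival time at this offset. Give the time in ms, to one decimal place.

t = x/V₂ + 2h·√(V₂²−V₁²)/(V₁V₂).
√(V₂²−V₁²) = √(3868²−1714²) = 3467.5 m/s; delay term = 2·4.3·3467.5/(1714·3868) = 0.00450 s.
t = 7.0/3868 + 0.00450 = 0.00631 s.

6.3 ms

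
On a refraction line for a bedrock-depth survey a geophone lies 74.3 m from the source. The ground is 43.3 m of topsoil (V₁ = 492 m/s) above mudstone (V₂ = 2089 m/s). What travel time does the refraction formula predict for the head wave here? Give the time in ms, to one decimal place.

θ_c = arcsin(V₁/V₂) = arcsin(492/2089) = 13.62°, cos θ_c = 0.9719.
Intercept time tᵢ = 2h cos θ_c / V₁ = 2·43.3·0.9719/492 = 0.17106 s.
t = x/V₂ + tᵢ = 74.3/2089 + 0.17106 = 0.20663 s.

206.6 ms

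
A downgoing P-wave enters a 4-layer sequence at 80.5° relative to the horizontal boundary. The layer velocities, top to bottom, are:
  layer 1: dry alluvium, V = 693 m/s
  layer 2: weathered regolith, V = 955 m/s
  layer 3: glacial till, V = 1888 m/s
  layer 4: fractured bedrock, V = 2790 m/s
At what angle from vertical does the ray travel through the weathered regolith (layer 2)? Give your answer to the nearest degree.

13°

From the normal: θ₁ = 90° − 80.5° = 9.5°.
Ray parameter p = sin 9.5° / 693 = 2.3816e-04 s/m.
sin θ_2 = p·V_2 = 2.3816e-04 × 955 = 0.2274.
θ_2 = arcsin 0.2274 = 13.15°.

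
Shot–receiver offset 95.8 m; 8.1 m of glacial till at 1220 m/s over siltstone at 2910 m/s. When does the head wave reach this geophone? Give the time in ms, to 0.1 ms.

θ_c = arcsin(V₁/V₂) = arcsin(1220/2910) = 24.79°, cos θ_c = 0.9079.
Intercept time tᵢ = 2h cos θ_c / V₁ = 2·8.1·0.9079/1220 = 0.01206 s.
t = x/V₂ + tᵢ = 95.8/2910 + 0.01206 = 0.04498 s.

45.0 ms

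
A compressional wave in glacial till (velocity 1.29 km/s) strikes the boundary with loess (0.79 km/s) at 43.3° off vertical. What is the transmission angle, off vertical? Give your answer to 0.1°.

24.8°

Snell's law: sin θ₂ = (V₂/V₁)·sin θ₁ = (0.79/1.29)·sin 43.3° = 0.4200.
θ₂ = sin⁻¹(0.4200) = 24.83° (from vertical).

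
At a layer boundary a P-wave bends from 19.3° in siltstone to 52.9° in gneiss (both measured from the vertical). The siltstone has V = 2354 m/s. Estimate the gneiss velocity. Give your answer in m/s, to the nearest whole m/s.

5681 m/s

Snell's law: sin 19.3°/V₁ = sin 52.9°/V₂.
V₂ = V₁·sin 52.9°/sin 19.3° = 2354 × 2.4132 = 5680.58 m/s.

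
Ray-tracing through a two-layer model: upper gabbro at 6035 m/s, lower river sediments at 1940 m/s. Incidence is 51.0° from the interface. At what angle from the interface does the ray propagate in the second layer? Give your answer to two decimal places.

78.33°

Convert to the normal: θ₁ = 90° − 51.0° = 39.0°.
Snell's law: sin θ₂ = (V₂/V₁)·sin θ₁ = (1940/6035)·sin 39.0° = 0.2023.
θ₂ = sin⁻¹(0.2023) = 11.67° (from vertical).
From the interface: 90° − 11.67° = 78.33°.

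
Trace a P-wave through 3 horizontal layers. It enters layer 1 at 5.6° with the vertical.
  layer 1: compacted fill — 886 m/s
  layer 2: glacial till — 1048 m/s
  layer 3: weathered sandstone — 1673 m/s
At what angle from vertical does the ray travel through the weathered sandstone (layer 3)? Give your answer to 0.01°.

10.62°

Ray parameter p = sin 5.6° / 886 = 1.1014e-04 s/m.
sin θ_3 = p·V_3 = 1.1014e-04 × 1673 = 0.1843.
θ_3 = 10.62° from the vertical.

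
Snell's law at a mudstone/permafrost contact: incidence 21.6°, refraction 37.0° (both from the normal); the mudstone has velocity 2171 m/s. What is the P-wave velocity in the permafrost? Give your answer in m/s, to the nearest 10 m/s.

3550 m/s

sin 21.6° = 0.3681; sin 37.0° = 0.6018.
V₂ = V₁·(sin θ₂/sin θ₁) = 2171·(0.6018/0.3681) = 3549.18 m/s.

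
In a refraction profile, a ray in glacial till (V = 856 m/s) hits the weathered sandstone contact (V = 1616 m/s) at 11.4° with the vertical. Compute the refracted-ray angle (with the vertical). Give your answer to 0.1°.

Snell's law: sin θ₂ = (V₂/V₁)·sin θ₁ = (1616/856)·sin 11.4° = 0.3731.
θ₂ = sin⁻¹(0.3731) = 21.91° (from vertical).

21.9°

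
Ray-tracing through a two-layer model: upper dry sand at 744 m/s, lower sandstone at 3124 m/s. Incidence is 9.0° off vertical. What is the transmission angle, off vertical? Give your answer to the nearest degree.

Snell's law: sin θ₂ = (V₂/V₁)·sin θ₁ = (3124/744)·sin 9.0° = 0.6569.
θ₂ = sin⁻¹(0.6569) = 41.06° (from vertical).

41°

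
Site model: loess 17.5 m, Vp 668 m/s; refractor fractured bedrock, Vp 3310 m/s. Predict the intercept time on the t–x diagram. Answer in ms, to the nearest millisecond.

θ_c = arcsin(V₁/V₂) = arcsin(668/3310) = 11.64°; cos θ_c = 0.9794.
tᵢ = 2h·cos θ_c / V₁ = 2·17.5·0.9794 / 668 = 0.05132 s.

51 ms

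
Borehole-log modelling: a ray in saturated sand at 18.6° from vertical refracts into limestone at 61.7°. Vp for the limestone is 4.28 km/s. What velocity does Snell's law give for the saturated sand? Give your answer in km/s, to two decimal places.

1.55 km/s

Snell's law: sin 18.6°/V₁ = sin 61.7°/V₂.
V₁ = V₂·sin 18.6°/sin 61.7° = 4.28 × 0.3623 = 1.55 km/s.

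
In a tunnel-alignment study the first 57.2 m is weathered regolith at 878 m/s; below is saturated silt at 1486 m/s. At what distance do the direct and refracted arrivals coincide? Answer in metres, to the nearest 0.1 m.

225.6 m

θ_c = arcsin(878/1486) = 36.22°, so cos θ_c = 0.8068 and tᵢ = 2h cos θ_c/V₁ = 0.1051 s.
At crossover x/V₁ = x/V₂ + tᵢ ⇒ x = tᵢ/(1/V₁ − 1/V₂) = 0.10512/(1.1390e-03 − 6.7295e-04) = 225.58 m.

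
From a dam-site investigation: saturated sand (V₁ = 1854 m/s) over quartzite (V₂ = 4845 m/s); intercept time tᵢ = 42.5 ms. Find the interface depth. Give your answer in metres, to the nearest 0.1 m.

h = tᵢ·V₁·V₂ / (2·√(V₂²−V₁²)).
√(V₂²−V₁²) = √(4845² − 1854²) = 4476.2 m/s.
h = 0.0425 s × 1854 × 4845 / (2 × 4476.2) = 42.64 m.

42.6 m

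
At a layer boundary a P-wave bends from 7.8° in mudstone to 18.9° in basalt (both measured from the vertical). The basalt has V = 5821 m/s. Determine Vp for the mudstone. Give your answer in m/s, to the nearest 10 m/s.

2440 m/s

Snell's law: sin 7.8°/V₁ = sin 18.9°/V₂.
V₁ = V₂·sin 7.8°/sin 18.9° = 5821 × 0.4190 = 2438.89 m/s.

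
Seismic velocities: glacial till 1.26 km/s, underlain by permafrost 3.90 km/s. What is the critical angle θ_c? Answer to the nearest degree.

At critical incidence the refracted ray runs along the interface (θ₂ = 90°), so sin θ_c = V₁/V₂.
θ_c = arcsin(1.26/3.90) = arcsin 0.3231 = 18.85°.

19°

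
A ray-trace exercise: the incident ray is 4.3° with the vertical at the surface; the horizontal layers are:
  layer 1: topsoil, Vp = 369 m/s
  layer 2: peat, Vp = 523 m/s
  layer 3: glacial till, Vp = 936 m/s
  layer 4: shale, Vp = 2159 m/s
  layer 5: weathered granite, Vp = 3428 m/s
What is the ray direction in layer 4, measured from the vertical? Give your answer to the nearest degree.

Snell's law across each interface conserves sin θ / V, so sin θ_4 = V_4·sin θ₁/V₁.
sin θ_4 = 2159 × sin 4.3° / 369 = 0.4387.
θ_4 = 26.02° from the vertical.

26°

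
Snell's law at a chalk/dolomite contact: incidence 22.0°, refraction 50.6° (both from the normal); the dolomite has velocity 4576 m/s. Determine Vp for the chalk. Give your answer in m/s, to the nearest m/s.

Snell's law: sin 22.0°/V₁ = sin 50.6°/V₂.
V₁ = V₂·sin 22.0°/sin 50.6° = 4576 × 0.4848 = 2218.36 m/s.

2218 m/s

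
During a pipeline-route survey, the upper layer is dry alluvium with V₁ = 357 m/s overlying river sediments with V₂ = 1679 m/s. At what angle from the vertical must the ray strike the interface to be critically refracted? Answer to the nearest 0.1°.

Critical incidence: sin θ_c = V₁/V₂ = 357/1679 = 0.2126.
θ_c = arcsin 0.2126 = 12.28°.

12.3°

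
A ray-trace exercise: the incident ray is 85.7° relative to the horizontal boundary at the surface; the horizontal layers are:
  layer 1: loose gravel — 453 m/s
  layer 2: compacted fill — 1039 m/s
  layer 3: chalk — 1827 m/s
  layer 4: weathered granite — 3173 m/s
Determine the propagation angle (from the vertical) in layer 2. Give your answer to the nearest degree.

From the normal: θ₁ = 90° − 85.7° = 4.3°.
Ray parameter p = sin 4.3° / 453 = 1.6552e-04 s/m.
sin θ_2 = p·V_2 = 1.6552e-04 × 1039 = 0.1720.
θ_2 = 9.90° from the vertical.

10°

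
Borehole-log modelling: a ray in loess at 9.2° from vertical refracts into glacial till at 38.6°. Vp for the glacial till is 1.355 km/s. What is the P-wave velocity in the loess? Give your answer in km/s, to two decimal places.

0.35 km/s

Snell's law: sin 9.2°/V₁ = sin 38.6°/V₂.
V₁ = V₂·sin 9.2°/sin 38.6° = 1.355 × 0.2563 = 0.35 km/s.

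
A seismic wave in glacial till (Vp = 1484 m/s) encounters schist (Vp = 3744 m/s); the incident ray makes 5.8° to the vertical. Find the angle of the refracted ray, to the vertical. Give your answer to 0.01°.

sin θ₁/V₁ = sin θ₂/V₂ ⇒ sin θ₂ = 3744·sin 5.8°/1484 = 3744·0.1011/1484 = 0.2550.
θ₂ = sin⁻¹(0.2550) = 14.77° (from vertical).

14.77°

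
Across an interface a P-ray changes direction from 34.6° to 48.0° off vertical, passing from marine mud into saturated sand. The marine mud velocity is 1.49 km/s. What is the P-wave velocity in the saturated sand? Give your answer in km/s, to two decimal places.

Snell's law: sin 34.6°/V₁ = sin 48.0°/V₂.
V₂ = V₁·sin 48.0°/sin 34.6° = 1.49 × 1.3087 = 1.95 km/s.

1.95 km/s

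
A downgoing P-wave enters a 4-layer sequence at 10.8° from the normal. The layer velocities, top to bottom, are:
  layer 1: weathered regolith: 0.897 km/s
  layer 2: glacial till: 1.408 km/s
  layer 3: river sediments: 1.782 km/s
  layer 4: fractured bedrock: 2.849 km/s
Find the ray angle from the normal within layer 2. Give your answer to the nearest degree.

17°

Ray parameter p = sin 10.8° / 0.897 = 2.0890e-01 s/km.
sin θ_2 = p·V_2 = 2.0890e-01 × 1.408 = 0.2941.
θ_2 = 17.11° from the vertical.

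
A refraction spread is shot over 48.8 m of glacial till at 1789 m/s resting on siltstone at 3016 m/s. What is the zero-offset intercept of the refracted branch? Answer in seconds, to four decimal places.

θ_c = arcsin(V₁/V₂) = arcsin(1789/3016) = 36.38°; cos θ_c = 0.8051.
tᵢ = 2h·cos θ_c / V₁ = 2·48.8·0.8051 / 1789 = 0.04392 s.

0.0439 s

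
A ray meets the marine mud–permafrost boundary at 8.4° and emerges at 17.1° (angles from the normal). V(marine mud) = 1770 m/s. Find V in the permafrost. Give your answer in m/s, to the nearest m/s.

Snell's law: sin 8.4°/V₁ = sin 17.1°/V₂.
V₂ = V₁·sin 17.1°/sin 8.4° = 1770 × 2.0128 = 3562.71 m/s.

3563 m/s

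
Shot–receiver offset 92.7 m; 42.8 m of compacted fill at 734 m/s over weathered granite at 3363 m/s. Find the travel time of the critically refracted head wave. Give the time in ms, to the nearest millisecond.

t = x/V₂ + 2h·√(V₂²−V₁²)/(V₁V₂).
√(V₂²−V₁²) = √(3363²−734²) = 3281.9 m/s; delay term = 2·42.8·3281.9/(734·3363) = 0.11381 s.
t = 92.7/3363 + 0.11381 = 0.14137 s.

141 ms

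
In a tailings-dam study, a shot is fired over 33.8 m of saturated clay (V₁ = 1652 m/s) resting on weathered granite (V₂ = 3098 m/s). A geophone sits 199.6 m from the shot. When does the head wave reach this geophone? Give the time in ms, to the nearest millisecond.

99 ms

θ_c = arcsin(V₁/V₂) = arcsin(1652/3098) = 32.23°, cos θ_c = 0.8460.
Intercept time tᵢ = 2h cos θ_c / V₁ = 2·33.8·0.8460/1652 = 0.03462 s.
t = x/V₂ + tᵢ = 199.6/3098 + 0.03462 = 0.09905 s.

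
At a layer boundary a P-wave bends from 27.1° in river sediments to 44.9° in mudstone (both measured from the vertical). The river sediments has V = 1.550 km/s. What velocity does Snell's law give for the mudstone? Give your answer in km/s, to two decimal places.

sin 27.1° = 0.4555; sin 44.9° = 0.7059.
V₂ = V₁·(sin θ₂/sin θ₁) = 1.550·(0.7059/0.4555) = 2.40 km/s.

2.40 km/s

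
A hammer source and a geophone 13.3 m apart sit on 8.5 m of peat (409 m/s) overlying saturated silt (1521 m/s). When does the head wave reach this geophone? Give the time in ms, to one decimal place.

48.8 ms

t = x/V₂ + 2h·√(V₂²−V₁²)/(V₁V₂).
√(V₂²−V₁²) = √(1521²−409²) = 1465.0 m/s; delay term = 2·8.5·1465.0/(409·1521) = 0.04003 s.
t = 13.3/1521 + 0.04003 = 0.04878 s.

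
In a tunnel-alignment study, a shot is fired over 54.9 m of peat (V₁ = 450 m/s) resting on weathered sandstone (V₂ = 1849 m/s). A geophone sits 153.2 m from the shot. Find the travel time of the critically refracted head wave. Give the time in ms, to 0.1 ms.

t = x/V₂ + 2h·√(V₂²−V₁²)/(V₁V₂).
√(V₂²−V₁²) = √(1849²−450²) = 1793.4 m/s; delay term = 2·54.9·1793.4/(450·1849) = 0.23666 s.
t = 153.2/1849 + 0.23666 = 0.31952 s.

319.5 ms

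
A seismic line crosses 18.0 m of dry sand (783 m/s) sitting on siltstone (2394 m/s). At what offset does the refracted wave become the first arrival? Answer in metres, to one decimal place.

50.6 m

θ_c = arcsin(783/2394) = 19.09°, so cos θ_c = 0.9450 and tᵢ = 2h cos θ_c/V₁ = 0.0434 s.
At crossover x/V₁ = x/V₂ + tᵢ ⇒ x = tᵢ/(1/V₁ − 1/V₂) = 0.04345/(1.2771e-03 − 4.1771e-04) = 50.55 m.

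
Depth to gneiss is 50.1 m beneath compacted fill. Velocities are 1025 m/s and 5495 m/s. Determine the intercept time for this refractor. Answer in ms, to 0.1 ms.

θ_c = arcsin(V₁/V₂) = arcsin(1025/5495) = 10.75°; cos θ_c = 0.9824.
tᵢ = 2h·cos θ_c / V₁ = 2·50.1·0.9824 / 1025 = 0.09604 s.

96.0 ms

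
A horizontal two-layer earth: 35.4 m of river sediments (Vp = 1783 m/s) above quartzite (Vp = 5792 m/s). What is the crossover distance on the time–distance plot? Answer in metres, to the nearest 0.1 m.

θ_c = arcsin(1783/5792) = 17.93°, so cos θ_c = 0.9514 and tᵢ = 2h cos θ_c/V₁ = 0.0378 s.
At crossover x/V₁ = x/V₂ + tᵢ ⇒ x = tᵢ/(1/V₁ − 1/V₂) = 0.03778/(5.6085e-04 − 1.7265e-04) = 97.32 m.

97.3 m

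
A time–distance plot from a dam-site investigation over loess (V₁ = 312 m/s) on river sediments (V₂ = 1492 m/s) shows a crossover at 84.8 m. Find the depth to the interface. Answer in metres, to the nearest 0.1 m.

34.3 m

h = (x_cross/2)·√((V₂−V₁)/(V₂+V₁)).
(V₂−V₁)/(V₂+V₁) = (1492−312)/(1492+312) = 0.6541; √ = 0.8088.
h = (84.8/2)·0.8088 = 34.29 m.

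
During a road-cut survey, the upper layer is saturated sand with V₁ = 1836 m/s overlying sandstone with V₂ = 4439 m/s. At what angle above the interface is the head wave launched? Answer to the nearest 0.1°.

65.6°

Critical incidence: sin θ_c = V₁/V₂ = 1836/4439 = 0.4136.
θ_c = arcsin 0.4136 = 24.43°.
Measured from the interface: 90° − 24.43° = 65.57°.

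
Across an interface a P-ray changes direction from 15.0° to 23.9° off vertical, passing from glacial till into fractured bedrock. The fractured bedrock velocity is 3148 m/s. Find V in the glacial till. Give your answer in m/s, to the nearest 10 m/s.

Snell's law: sin 15.0°/V₁ = sin 23.9°/V₂.
V₁ = V₂·sin 15.0°/sin 23.9° = 3148 × 0.6388 = 2011.06 m/s.

2010 m/s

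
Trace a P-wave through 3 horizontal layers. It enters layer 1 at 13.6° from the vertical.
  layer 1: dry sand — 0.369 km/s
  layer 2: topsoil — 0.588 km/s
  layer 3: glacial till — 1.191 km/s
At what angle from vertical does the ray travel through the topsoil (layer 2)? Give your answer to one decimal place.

Ray parameter p = sin 13.6° / 0.369 = 6.3724e-01 s/km.
sin θ_2 = p·V_2 = 6.3724e-01 × 0.588 = 0.3747.
θ_2 = arcsin 0.3747 = 22.01°.

22.0°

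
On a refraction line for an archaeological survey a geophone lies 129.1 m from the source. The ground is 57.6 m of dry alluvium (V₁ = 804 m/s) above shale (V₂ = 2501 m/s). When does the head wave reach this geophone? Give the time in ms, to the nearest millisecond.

187 ms

θ_c = arcsin(V₁/V₂) = arcsin(804/2501) = 18.75°, cos θ_c = 0.9469.
Intercept time tᵢ = 2h cos θ_c / V₁ = 2·57.6·0.9469/804 = 0.13568 s.
t = x/V₂ + tᵢ = 129.1/2501 + 0.13568 = 0.18730 s.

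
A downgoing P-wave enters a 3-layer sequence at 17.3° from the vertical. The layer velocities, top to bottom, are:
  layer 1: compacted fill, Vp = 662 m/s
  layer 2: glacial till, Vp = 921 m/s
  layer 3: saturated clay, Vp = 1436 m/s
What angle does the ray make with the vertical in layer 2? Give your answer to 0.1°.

24.4°

Ray parameter p = sin 17.3° / 662 = 4.4921e-04 s/m.
sin θ_2 = p·V_2 = 4.4921e-04 × 921 = 0.4137.
θ_2 = 24.44° from the vertical.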